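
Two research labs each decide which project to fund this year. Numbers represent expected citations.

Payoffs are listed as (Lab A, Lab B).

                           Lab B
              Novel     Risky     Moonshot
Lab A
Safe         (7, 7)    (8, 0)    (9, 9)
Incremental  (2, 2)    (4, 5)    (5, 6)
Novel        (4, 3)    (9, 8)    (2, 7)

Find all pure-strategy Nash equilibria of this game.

(Safe, Moonshot) and (Novel, Risky)

Lab A against Novel: payoffs 7, 2, 4 → best response Safe.
Lab A against Risky: payoffs 8, 4, 9 → best response Novel.
Lab A against Moonshot: payoffs 9, 5, 2 → best response Safe.
Lab B against Safe: payoffs 7, 0, 9 → best response Moonshot.
Lab B against Incremental: payoffs 2, 5, 6 → best response Moonshot.
Lab B against Novel: payoffs 3, 8, 7 → best response Risky.
Mutual best responses: (Safe, Moonshot); (Novel, Risky).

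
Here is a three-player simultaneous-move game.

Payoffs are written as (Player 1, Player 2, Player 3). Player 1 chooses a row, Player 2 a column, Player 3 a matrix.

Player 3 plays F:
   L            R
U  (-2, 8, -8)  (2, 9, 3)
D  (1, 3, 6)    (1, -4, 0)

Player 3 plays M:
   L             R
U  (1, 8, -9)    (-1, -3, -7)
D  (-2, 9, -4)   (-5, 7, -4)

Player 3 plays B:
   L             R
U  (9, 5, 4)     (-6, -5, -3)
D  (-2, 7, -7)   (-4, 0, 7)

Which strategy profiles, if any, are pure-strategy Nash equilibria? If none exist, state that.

(U, L, F): Player 1 can switch to D (-2 → 1). Not NE.
(U, L, M): Player 3 can switch to F (-9 → -8). Not NE.
(U, L, B): Player 1 gets 9, best alternative -2; Player 2 gets 5, best alternative -5; Player 3 gets 4, best alternative -8. No profitable deviation — NE.
(U, R, F): Player 1 gets 2, best alternative 1; Player 2 gets 9, best alternative 8; Player 3 gets 3, best alternative -3. No profitable deviation — NE.
(U, R, M): Player 2 can switch to L (-3 → 8). Not NE.
(U, R, B): Player 1 can switch to D (-6 → -4). Not NE.
(D, L, F): Player 1 gets 1, best alternative -2; Player 2 gets 3, best alternative -4; Player 3 gets 6, best alternative -4. No profitable deviation — NE.
(D, L, M): Player 1 can switch to U (-2 → 1). Not NE.
(D, L, B): Player 1 can switch to U (-2 → 9). Not NE.
(D, R, F): Player 1 can switch to U (1 → 2). Not NE.
(D, R, M): Player 1 can switch to U (-5 → -1). Not NE.
(D, R, B): Player 2 can switch to L (0 → 7). Not NE.

(U, L, B); (U, R, F); (D, L, F)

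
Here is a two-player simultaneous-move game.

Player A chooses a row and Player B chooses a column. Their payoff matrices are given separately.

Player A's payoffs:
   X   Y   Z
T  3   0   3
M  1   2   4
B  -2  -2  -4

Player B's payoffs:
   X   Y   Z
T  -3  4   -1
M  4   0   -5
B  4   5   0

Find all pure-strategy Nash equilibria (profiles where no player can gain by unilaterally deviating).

Player A against X: payoffs 3, 1, -2 → best response T.
Player A against Y: payoffs 0, 2, -2 → best response M.
Player A against Z: payoffs 3, 4, -4 → best response M.
Player B against T: payoffs -3, 4, -1 → best response Y.
Player B against M: payoffs 4, 0, -5 → best response X.
Player B against B: payoffs 4, 5, 0 → best response Y.
No profile is a mutual best response for all players.

none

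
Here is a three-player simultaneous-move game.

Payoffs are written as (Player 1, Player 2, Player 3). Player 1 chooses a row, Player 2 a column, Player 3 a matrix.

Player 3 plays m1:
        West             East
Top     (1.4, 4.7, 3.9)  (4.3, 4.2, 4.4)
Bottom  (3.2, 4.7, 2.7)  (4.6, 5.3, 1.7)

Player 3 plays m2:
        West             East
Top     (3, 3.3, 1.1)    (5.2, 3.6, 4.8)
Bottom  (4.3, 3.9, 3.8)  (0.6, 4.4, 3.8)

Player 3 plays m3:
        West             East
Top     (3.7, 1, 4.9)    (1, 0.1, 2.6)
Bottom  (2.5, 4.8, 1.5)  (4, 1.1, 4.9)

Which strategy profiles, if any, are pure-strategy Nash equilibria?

(Top, West, m3), (Top, East, m2)

Player 1 against (West, m1): payoffs 1.4, 3.2 → best response Bottom.
Player 1 against (West, m2): payoffs 3, 4.3 → best response Bottom.
Player 1 against (West, m3): payoffs 3.7, 2.5 → best response Top.
Player 1 against (East, m1): payoffs 4.3, 4.6 → best response Bottom.
Player 1 against (East, m2): payoffs 5.2, 0.6 → best response Top.
Player 1 against (East, m3): payoffs 1, 4 → best response Bottom.
Player 2 against (Top, m1): payoffs 4.7, 4.2 → best response West.
Player 2 against (Top, m2): payoffs 3.3, 3.6 → best response East.
Player 2 against (Top, m3): payoffs 1, 0.1 → best response West.
Player 2 against (Bottom, m1): payoffs 4.7, 5.3 → best response East.
Player 2 against (Bottom, m2): payoffs 3.9, 4.4 → best response East.
Player 2 against (Bottom, m3): payoffs 4.8, 1.1 → best response West.
Player 3 against (Top, West): payoffs 3.9, 1.1, 4.9 → best response m3.
Player 3 against (Top, East): payoffs 4.4, 4.8, 2.6 → best response m2.
Player 3 against (Bottom, West): payoffs 2.7, 3.8, 1.5 → best response m2.
Player 3 against (Bottom, East): payoffs 1.7, 3.8, 4.9 → best response m3.
Mutual best responses: (Top, West, m3); (Top, East, m2).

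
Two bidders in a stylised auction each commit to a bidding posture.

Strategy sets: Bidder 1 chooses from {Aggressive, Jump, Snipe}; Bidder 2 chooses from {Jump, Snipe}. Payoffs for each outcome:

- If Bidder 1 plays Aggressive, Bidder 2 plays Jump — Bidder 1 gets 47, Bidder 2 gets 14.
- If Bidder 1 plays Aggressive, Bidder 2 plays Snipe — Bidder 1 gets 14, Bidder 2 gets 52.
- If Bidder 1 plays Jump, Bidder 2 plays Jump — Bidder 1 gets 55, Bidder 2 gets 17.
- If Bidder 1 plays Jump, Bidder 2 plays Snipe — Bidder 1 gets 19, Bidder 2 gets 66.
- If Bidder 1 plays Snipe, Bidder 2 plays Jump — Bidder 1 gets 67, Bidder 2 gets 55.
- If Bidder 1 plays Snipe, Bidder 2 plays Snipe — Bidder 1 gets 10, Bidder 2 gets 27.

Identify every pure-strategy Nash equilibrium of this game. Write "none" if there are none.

(Jump, Snipe); (Snipe, Jump)

For each player, find the best response to each opponent profile; mutual best responses are the pure NE.
Bidder 1 against Jump: payoffs 47, 55, 67 → best response Snipe.
Bidder 1 against Snipe: payoffs 14, 19, 10 → best response Jump.
Bidder 2 against Aggressive: payoffs 14, 52 → best response Snipe.
Bidder 2 against Jump: payoffs 17, 66 → best response Snipe.
Bidder 2 against Snipe: payoffs 55, 27 → best response Jump.
Mutual best responses: (Jump, Snipe); (Snipe, Jump).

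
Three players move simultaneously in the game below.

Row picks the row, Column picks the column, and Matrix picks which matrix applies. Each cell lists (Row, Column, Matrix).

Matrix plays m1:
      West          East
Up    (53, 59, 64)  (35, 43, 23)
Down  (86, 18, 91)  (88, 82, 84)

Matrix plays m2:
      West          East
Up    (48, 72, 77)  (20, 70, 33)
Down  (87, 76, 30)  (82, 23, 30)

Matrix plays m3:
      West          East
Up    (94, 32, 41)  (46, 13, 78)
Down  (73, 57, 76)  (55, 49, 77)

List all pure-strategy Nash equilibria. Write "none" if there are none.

(Down, East, m1)

Row against (West, m1): payoffs 53, 86 → best response Down.
Row against (West, m2): payoffs 48, 87 → best response Down.
Row against (West, m3): payoffs 94, 73 → best response Up.
Row against (East, m1): payoffs 35, 88 → best response Down.
Row against (East, m2): payoffs 20, 82 → best response Down.
Row against (East, m3): payoffs 46, 55 → best response Down.
Column against (Up, m1): payoffs 59, 43 → best response West.
Column against (Up, m2): payoffs 72, 70 → best response West.
Column against (Up, m3): payoffs 32, 13 → best response West.
Column against (Down, m1): payoffs 18, 82 → best response East.
Column against (Down, m2): payoffs 76, 23 → best response West.
Column against (Down, m3): payoffs 57, 49 → best response West.
Matrix against (Up, West): payoffs 64, 77, 41 → best response m2.
Matrix against (Up, East): payoffs 23, 33, 78 → best response m3.
Matrix against (Down, West): payoffs 91, 30, 76 → best response m1.
Matrix against (Down, East): payoffs 84, 30, 77 → best response m1.
Mutual best responses: (Down, East, m1).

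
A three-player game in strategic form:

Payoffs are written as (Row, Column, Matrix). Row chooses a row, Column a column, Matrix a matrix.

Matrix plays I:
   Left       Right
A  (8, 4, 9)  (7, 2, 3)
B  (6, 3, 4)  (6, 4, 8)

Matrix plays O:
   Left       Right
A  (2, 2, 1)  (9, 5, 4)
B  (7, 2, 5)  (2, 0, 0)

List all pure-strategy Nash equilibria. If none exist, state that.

The pure Nash equilibria are (A, Left, I), (A, Right, O), (B, Left, O).

For each player, find the best response to each opponent profile; mutual best responses are the pure NE.
Row against (Left, I): payoffs 8, 6 → best response A.
Row against (Left, O): payoffs 2, 7 → best response B.
Row against (Right, I): payoffs 7, 6 → best response A.
Row against (Right, O): payoffs 9, 2 → best response A.
Column against (A, I): payoffs 4, 2 → best response Left.
Column against (A, O): payoffs 2, 5 → best response Right.
Column against (B, I): payoffs 3, 4 → best response Right.
Column against (B, O): payoffs 2, 0 → best response Left.
Matrix against (A, Left): payoffs 9, 1 → best response I.
Matrix against (A, Right): payoffs 3, 4 → best response O.
Matrix against (B, Left): payoffs 4, 5 → best response O.
Matrix against (B, Right): payoffs 8, 0 → best response I.
Mutual best responses: (A, Left, I); (A, Right, O); (B, Left, O).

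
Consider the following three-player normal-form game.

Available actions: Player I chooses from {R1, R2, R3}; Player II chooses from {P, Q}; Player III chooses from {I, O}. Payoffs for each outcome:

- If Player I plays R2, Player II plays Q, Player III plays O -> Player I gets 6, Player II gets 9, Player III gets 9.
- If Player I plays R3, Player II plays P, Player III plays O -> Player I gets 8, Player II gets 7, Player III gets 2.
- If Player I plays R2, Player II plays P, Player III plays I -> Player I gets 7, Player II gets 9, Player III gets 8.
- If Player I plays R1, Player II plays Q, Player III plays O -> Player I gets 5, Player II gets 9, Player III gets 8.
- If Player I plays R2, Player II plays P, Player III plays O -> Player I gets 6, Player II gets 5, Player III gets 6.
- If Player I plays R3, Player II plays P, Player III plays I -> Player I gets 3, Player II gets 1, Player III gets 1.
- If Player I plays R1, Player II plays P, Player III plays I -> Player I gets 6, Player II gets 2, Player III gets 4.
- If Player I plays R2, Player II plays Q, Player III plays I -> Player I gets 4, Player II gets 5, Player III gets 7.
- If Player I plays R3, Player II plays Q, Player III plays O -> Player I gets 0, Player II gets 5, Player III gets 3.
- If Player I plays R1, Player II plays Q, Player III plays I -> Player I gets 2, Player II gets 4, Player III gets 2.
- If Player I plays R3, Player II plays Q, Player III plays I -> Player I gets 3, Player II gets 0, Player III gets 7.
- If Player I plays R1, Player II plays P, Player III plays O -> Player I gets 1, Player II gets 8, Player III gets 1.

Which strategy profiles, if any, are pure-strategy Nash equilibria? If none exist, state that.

(R1, P, I): Player I can switch to R2 (6 → 7). Not NE.
(R1, P, O): Player I can switch to R2 (1 → 6). Not NE.
(R1, Q, I): Player I can switch to R2 (2 → 4). Not NE.
(R1, Q, O): Player I can switch to R2 (5 → 6). Not NE.
(R2, P, I): Player I gets 7, best alternative 6; Player II gets 9, best alternative 5; Player III gets 8, best alternative 6. No profitable deviation — NE.
(R2, P, O): Player I can switch to R3 (6 → 8). Not NE.
(R2, Q, I): Player II can switch to P (5 → 9). Not NE.
(R2, Q, O): Player I gets 6, best alternative 5; Player II gets 9, best alternative 5; Player III gets 9, best alternative 7. No profitable deviation — NE.
(R3, P, I): Player I can switch to R1 (3 → 6). Not NE.
(R3, P, O): Player I gets 8, best alternative 6; Player II gets 7, best alternative 5; Player III gets 2, best alternative 1. No profitable deviation — NE.
(R3, Q, I): Player I can switch to R2 (3 → 4). Not NE.
(R3, Q, O): Player I can switch to R1 (0 → 5). Not NE.

Pure-strategy Nash equilibria: (R2, P, I), (R2, Q, O), (R3, P, O)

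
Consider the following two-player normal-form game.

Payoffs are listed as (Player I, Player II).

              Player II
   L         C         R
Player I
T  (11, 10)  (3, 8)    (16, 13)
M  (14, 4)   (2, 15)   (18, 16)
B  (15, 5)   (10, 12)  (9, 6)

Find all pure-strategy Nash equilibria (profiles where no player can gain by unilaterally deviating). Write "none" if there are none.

Player I against L: payoffs 11, 14, 15 → best response B.
Player I against C: payoffs 3, 2, 10 → best response B.
Player I against R: payoffs 16, 18, 9 → best response M.
Player II against T: payoffs 10, 8, 13 → best response R.
Player II against M: payoffs 4, 15, 16 → best response R.
Player II against B: payoffs 5, 12, 6 → best response C.
Mutual best responses: (M, R); (B, C).

The pure Nash equilibria are (M, R), (B, C).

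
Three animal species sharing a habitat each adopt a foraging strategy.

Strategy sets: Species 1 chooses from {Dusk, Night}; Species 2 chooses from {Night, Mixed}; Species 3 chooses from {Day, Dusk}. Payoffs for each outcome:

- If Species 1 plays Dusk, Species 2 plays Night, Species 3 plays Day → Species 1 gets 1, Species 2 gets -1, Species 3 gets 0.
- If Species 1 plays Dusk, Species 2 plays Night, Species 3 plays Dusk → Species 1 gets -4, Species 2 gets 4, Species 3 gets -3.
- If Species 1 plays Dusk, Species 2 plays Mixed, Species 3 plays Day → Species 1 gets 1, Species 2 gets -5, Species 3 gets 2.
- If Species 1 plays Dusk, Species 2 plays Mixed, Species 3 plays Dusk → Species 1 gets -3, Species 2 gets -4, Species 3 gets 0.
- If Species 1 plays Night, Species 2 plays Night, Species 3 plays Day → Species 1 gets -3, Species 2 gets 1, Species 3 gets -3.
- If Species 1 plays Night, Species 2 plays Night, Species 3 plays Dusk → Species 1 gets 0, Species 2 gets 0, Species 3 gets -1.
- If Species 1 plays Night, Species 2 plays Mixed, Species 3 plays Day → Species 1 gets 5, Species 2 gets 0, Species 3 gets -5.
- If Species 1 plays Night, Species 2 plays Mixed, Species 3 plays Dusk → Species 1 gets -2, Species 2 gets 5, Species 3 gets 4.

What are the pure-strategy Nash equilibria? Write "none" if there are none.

Species 1 against (Night, Day): payoffs 1, -3 → best response Dusk.
Species 1 against (Night, Dusk): payoffs -4, 0 → best response Night.
Species 1 against (Mixed, Day): payoffs 1, 5 → best response Night.
Species 1 against (Mixed, Dusk): payoffs -3, -2 → best response Night.
Species 2 against (Dusk, Day): payoffs -1, -5 → best response Night.
Species 2 against (Dusk, Dusk): payoffs 4, -4 → best response Night.
Species 2 against (Night, Day): payoffs 1, 0 → best response Night.
Species 2 against (Night, Dusk): payoffs 0, 5 → best response Mixed.
Species 3 against (Dusk, Night): payoffs 0, -3 → best response Day.
Species 3 against (Dusk, Mixed): payoffs 2, 0 → best response Day.
Species 3 against (Night, Night): payoffs -3, -1 → best response Dusk.
Species 3 against (Night, Mixed): payoffs -5, 4 → best response Dusk.
Mutual best responses: (Dusk, Night, Day); (Night, Mixed, Dusk).

Pure-strategy Nash equilibria: (Dusk, Night, Day) and (Night, Mixed, Dusk)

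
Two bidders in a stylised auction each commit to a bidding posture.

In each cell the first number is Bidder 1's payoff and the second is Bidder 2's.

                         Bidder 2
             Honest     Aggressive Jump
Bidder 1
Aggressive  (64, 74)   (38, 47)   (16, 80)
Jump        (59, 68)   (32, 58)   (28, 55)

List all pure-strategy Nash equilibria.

No pure-strategy Nash equilibrium.

For each strategy profile, look for a profitable unilateral deviation.
(Aggressive, Honest): Bidder 2 can switch to Jump (74 → 80). Not NE.
(Aggressive, Aggressive): Bidder 2 can switch to Honest (47 → 74). Not NE.
(Aggressive, Jump): Bidder 1 can switch to Jump (16 → 28). Not NE.
(Jump, Honest): Bidder 1 can switch to Aggressive (59 → 64). Not NE.
(Jump, Aggressive): Bidder 1 can switch to Aggressive (32 → 38). Not NE.
(Jump, Jump): Bidder 2 can switch to Honest (55 → 68). Not NE.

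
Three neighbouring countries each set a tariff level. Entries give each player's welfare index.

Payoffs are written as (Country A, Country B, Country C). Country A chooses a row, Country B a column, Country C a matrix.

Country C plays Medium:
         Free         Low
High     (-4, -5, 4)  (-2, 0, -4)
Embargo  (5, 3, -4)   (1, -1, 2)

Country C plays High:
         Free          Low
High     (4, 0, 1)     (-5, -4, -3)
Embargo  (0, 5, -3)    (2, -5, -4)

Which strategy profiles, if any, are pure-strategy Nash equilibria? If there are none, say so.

No pure-strategy Nash equilibrium.

(High, Free, Medium): Country A can switch to Embargo (-4 → 5). Not NE.
(High, Free, High): Country C can switch to Medium (1 → 4). Not NE.
(High, Low, Medium): Country A can switch to Embargo (-2 → 1). Not NE.
(High, Low, High): Country A can switch to Embargo (-5 → 2). Not NE.
(Embargo, Free, Medium): Country C can switch to High (-4 → -3). Not NE.
(Embargo, Free, High): Country A can switch to High (0 → 4). Not NE.
(The remaining 2 profiles each have a profitable deviation by the same check.)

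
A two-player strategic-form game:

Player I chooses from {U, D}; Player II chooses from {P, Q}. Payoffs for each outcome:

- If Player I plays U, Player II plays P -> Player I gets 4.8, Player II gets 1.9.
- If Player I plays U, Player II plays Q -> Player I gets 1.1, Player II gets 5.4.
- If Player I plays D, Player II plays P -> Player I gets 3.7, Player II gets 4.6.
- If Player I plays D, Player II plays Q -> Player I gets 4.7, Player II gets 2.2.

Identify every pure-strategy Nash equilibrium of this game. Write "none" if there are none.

(U, P): Player II can switch to Q (1.9 → 5.4). Not NE.
(U, Q): Player I can switch to D (1.1 → 4.7). Not NE.
(D, P): Player I can switch to U (3.7 → 4.8). Not NE.
(D, Q): Player II can switch to P (2.2 → 4.6). Not NE.

This game has no pure Nash equilibrium.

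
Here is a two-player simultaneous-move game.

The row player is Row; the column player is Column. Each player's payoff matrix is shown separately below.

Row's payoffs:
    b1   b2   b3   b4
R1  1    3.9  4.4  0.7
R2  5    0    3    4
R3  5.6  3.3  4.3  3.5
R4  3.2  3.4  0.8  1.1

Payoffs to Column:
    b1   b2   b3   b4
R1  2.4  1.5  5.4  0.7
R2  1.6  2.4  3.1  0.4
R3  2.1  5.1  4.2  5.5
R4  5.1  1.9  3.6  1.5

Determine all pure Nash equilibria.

The unique pure-strategy Nash equilibrium is (R1, b3).

(R1, b1): Row can switch to R2 (1 → 5). Not NE.
(R1, b2): Column can switch to b1 (1.5 → 2.4). Not NE.
(R1, b3): Row gets 4.4, best alternative 4.3; Column gets 5.4, best alternative 2.4. No profitable deviation — NE.
(R1, b4): Row can switch to R2 (0.7 → 4). Not NE.
(R2, b1): Row can switch to R3 (5 → 5.6). Not NE.
(R2, b2): Row can switch to R1 (0 → 3.9). Not NE.
(R2, b3): Row can switch to R1 (3 → 4.4). Not NE.
(The remaining 9 profiles each have a profitable deviation by the same check.)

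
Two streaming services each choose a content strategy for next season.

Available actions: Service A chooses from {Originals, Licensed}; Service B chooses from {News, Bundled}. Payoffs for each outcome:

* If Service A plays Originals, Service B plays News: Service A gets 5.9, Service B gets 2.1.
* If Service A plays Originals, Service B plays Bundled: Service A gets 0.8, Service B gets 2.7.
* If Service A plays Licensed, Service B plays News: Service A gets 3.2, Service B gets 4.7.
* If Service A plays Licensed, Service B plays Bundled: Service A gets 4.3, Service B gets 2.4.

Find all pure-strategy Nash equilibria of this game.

(Originals, News): Service B can switch to Bundled (2.1 → 2.7). Not NE.
(Originals, Bundled): Service A can switch to Licensed (0.8 → 4.3). Not NE.
(Licensed, News): Service A can switch to Originals (3.2 → 5.9). Not NE.
(Licensed, Bundled): Service B can switch to News (2.4 → 4.7). Not NE.

This game has no pure Nash equilibrium.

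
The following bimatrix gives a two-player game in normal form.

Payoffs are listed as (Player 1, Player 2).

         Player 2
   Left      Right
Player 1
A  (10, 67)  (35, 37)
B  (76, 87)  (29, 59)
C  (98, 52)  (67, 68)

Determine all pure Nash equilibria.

(A, Left): Player 1 can switch to B (10 → 76). Not NE.
(A, Right): Player 1 can switch to C (35 → 67). Not NE.
(B, Left): Player 1 can switch to C (76 → 98). Not NE.
(B, Right): Player 1 can switch to A (29 → 35). Not NE.
(C, Left): Player 2 can switch to Right (52 → 68). Not NE.
(C, Right): Player 1 gets 67, best alternative 35; Player 2 gets 68, best alternative 52. No profitable deviation — NE.

(C, Right)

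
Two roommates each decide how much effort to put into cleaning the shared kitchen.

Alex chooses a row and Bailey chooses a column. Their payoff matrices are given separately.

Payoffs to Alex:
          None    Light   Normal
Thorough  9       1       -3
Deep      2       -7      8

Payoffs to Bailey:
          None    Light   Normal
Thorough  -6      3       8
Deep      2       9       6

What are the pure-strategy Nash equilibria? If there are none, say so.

No pure-strategy Nash equilibrium.

Alex against None: payoffs 9, 2 → best response Thorough.
Alex against Light: payoffs 1, -7 → best response Thorough.
Alex against Normal: payoffs -3, 8 → best response Deep.
Bailey against Thorough: payoffs -6, 3, 8 → best response Normal.
Bailey against Deep: payoffs 2, 9, 6 → best response Light.
No profile is a mutual best response for all players.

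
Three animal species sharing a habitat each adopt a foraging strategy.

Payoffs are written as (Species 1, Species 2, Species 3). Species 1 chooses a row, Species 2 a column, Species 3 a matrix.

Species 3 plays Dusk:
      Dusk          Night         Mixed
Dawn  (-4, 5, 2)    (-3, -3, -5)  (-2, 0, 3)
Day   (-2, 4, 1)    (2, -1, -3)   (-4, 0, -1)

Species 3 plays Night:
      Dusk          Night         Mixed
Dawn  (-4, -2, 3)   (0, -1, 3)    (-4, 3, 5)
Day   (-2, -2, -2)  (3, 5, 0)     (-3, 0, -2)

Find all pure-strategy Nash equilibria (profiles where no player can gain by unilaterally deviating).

Mark each player's best response to every combination of opponents' strategies; a profile where every player is best-responding is a pure Nash equilibrium.
Species 1 against (Dusk, Dusk): payoffs -4, -2 → best response Day.
Species 1 against (Dusk, Night): payoffs -4, -2 → best response Day.
Species 1 against (Night, Dusk): payoffs -3, 2 → best response Day.
Species 1 against (Night, Night): payoffs 0, 3 → best response Day.
Species 1 against (Mixed, Dusk): payoffs -2, -4 → best response Dawn.
Species 1 against (Mixed, Night): payoffs -4, -3 → best response Day.
Species 2 against (Dawn, Dusk): payoffs 5, -3, 0 → best response Dusk.
Species 2 against (Dawn, Night): payoffs -2, -1, 3 → best response Mixed.
Species 2 against (Day, Dusk): payoffs 4, -1, 0 → best response Dusk.
Species 2 against (Day, Night): payoffs -2, 5, 0 → best response Night.
Species 3 against (Dawn, Dusk): payoffs 2, 3 → best response Night.
Species 3 against (Dawn, Night): payoffs -5, 3 → best response Night.
Species 3 against (Dawn, Mixed): payoffs 3, 5 → best response Night.
Species 3 against (Day, Dusk): payoffs 1, -2 → best response Dusk.
Species 3 against (Day, Night): payoffs -3, 0 → best response Night.
Species 3 against (Day, Mixed): payoffs -1, -2 → best response Dusk.
Mutual best responses: (Day, Dusk, Dusk); (Day, Night, Night).

Pure-strategy Nash equilibria: (Day, Dusk, Dusk) and (Day, Night, Night)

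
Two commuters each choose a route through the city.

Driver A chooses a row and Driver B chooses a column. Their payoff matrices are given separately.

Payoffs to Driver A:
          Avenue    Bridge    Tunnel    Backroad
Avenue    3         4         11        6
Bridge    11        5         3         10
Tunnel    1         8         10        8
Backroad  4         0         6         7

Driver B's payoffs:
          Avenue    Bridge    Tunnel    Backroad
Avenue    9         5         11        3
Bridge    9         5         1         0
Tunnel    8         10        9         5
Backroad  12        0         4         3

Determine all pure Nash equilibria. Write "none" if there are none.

Mark each player's best response to every combination of opponents' strategies; a profile where every player is best-responding is a pure Nash equilibrium.
Driver A against Avenue: payoffs 3, 11, 1, 4 → best response Bridge.
Driver A against Bridge: payoffs 4, 5, 8, 0 → best response Tunnel.
Driver A against Tunnel: payoffs 11, 3, 10, 6 → best response Avenue.
Driver A against Backroad: payoffs 6, 10, 8, 7 → best response Bridge.
Driver B against Avenue: payoffs 9, 5, 11, 3 → best response Tunnel.
Driver B against Bridge: payoffs 9, 5, 1, 0 → best response Avenue.
Driver B against Tunnel: payoffs 8, 10, 9, 5 → best response Bridge.
Driver B against Backroad: payoffs 12, 0, 4, 3 → best response Avenue.
Mutual best responses: (Avenue, Tunnel); (Bridge, Avenue); (Tunnel, Bridge).

Pure-strategy Nash equilibria: (Avenue, Tunnel); (Bridge, Avenue); (Tunnel, Bridge)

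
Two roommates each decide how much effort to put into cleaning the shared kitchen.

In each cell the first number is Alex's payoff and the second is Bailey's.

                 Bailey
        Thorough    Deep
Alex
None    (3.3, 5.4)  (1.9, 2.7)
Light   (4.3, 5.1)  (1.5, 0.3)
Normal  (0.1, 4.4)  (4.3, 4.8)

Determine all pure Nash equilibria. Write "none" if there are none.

(Light, Thorough) and (Normal, Deep)

Alex against Thorough: payoffs 3.3, 4.3, 0.1 → best response Light.
Alex against Deep: payoffs 1.9, 1.5, 4.3 → best response Normal.
Bailey against None: payoffs 5.4, 2.7 → best response Thorough.
Bailey against Light: payoffs 5.1, 0.3 → best response Thorough.
Bailey against Normal: payoffs 4.4, 4.8 → best response Deep.
Mutual best responses: (Light, Thorough); (Normal, Deep).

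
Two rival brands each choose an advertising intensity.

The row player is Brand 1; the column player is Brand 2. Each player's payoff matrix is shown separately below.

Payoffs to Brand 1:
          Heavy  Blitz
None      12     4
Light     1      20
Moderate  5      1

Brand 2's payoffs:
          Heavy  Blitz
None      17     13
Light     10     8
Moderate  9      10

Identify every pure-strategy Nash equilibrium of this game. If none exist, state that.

(None, Heavy)

(None, Heavy): Brand 1 gets 12, best alternative 5; Brand 2 gets 17, best alternative 13. No profitable deviation — NE.
(None, Blitz): Brand 1 can switch to Light (4 → 20). Not NE.
(Light, Heavy): Brand 1 can switch to None (1 → 12). Not NE.
(Light, Blitz): Brand 2 can switch to Heavy (8 → 10). Not NE.
(Moderate, Heavy): Brand 1 can switch to None (5 → 12). Not NE.
(Moderate, Blitz): Brand 1 can switch to None (1 → 4). Not NE.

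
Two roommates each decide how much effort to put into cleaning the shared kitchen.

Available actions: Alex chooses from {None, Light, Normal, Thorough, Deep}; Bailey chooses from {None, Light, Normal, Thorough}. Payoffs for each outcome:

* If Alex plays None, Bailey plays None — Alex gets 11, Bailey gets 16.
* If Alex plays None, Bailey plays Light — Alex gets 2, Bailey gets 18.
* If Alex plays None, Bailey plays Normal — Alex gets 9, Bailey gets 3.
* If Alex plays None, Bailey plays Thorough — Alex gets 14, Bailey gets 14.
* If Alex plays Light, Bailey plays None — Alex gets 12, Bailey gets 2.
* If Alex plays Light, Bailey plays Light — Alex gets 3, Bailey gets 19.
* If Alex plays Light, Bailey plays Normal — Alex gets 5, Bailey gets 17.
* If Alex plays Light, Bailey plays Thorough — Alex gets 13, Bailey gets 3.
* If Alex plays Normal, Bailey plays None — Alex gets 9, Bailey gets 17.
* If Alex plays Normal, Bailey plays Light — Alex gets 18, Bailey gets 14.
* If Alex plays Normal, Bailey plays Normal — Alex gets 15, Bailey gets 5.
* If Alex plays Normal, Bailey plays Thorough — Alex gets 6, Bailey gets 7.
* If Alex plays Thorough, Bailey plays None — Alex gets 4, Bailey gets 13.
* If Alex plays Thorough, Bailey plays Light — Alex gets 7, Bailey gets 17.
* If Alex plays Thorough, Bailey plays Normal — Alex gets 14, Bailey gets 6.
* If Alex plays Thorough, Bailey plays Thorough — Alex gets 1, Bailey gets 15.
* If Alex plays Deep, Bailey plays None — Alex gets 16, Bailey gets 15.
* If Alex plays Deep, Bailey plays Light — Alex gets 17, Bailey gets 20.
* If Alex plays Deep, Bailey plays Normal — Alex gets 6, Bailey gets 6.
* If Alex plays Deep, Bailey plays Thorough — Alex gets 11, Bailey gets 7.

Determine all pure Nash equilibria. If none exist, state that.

For each strategy profile, look for a profitable unilateral deviation.
(None, None): Alex can switch to Light (11 → 12). Not NE.
(None, Light): Alex can switch to Light (2 → 3). Not NE.
(None, Normal): Alex can switch to Normal (9 → 15). Not NE.
(None, Thorough): Bailey can switch to None (14 → 16). Not NE.
(Light, None): Alex can switch to Deep (12 → 16). Not NE.
(Light, Light): Alex can switch to Normal (3 → 18). Not NE.
(Light, Normal): Alex can switch to None (5 → 9). Not NE.
(Light, Thorough): Alex can switch to None (13 → 14). Not NE.
(The remaining 12 profiles each have a profitable deviation by the same check.)

This game has no pure Nash equilibrium.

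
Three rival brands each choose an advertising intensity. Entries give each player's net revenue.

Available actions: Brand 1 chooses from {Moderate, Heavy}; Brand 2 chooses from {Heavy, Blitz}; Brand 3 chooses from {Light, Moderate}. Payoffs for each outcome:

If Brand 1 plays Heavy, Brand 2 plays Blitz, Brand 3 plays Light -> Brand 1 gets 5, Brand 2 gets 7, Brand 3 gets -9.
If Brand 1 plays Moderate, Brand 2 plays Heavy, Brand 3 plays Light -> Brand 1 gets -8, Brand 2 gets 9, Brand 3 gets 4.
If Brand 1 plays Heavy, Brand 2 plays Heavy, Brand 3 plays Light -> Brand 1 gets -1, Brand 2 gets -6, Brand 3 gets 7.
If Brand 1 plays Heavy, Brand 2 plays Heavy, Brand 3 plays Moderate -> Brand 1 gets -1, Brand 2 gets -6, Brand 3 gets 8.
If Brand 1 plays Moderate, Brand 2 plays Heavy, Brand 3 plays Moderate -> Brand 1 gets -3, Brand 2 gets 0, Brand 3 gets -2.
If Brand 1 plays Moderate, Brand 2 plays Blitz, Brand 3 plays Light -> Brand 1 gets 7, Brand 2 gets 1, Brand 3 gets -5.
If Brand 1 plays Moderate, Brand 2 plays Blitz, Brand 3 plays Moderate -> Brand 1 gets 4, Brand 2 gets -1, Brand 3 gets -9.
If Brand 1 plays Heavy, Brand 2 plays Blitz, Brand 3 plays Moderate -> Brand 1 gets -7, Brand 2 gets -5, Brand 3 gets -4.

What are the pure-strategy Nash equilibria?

none

Brand 1 against (Heavy, Light): payoffs -8, -1 → best response Heavy.
Brand 1 against (Heavy, Moderate): payoffs -3, -1 → best response Heavy.
Brand 1 against (Blitz, Light): payoffs 7, 5 → best response Moderate.
Brand 1 against (Blitz, Moderate): payoffs 4, -7 → best response Moderate.
Brand 2 against (Moderate, Light): payoffs 9, 1 → best response Heavy.
Brand 2 against (Moderate, Moderate): payoffs 0, -1 → best response Heavy.
Brand 2 against (Heavy, Light): payoffs -6, 7 → best response Blitz.
Brand 2 against (Heavy, Moderate): payoffs -6, -5 → best response Blitz.
Brand 3 against (Moderate, Heavy): payoffs 4, -2 → best response Light.
Brand 3 against (Moderate, Blitz): payoffs -5, -9 → best response Light.
Brand 3 against (Heavy, Heavy): payoffs 7, 8 → best response Moderate.
Brand 3 against (Heavy, Blitz): payoffs -9, -4 → best response Moderate.
No profile is a mutual best response for all players.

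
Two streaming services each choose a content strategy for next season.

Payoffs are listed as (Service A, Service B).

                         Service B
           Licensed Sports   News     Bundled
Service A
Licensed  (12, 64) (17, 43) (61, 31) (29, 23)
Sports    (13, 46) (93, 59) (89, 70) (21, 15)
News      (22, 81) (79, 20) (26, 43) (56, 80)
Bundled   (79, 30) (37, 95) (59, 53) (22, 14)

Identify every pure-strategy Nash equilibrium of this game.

Pure NE: (Sports, News)

(Licensed, Licensed): Service A can switch to Sports (12 → 13). Not NE.
(Licensed, Sports): Service A can switch to Sports (17 → 93). Not NE.
(Licensed, News): Service A can switch to Sports (61 → 89). Not NE.
(Licensed, Bundled): Service A can switch to News (29 → 56). Not NE.
(Sports, Licensed): Service A can switch to News (13 → 22). Not NE.
(Sports, Sports): Service B can switch to News (59 → 70). Not NE.
(Sports, News): Service A gets 89, best alternative 61; Service B gets 70, best alternative 59. No profitable deviation — NE.
(Sports, Bundled): Service A can switch to Licensed (21 → 29). Not NE.
(News, Licensed): Service A can switch to Bundled (22 → 79). Not NE.
(The remaining 7 profiles each have a profitable deviation by the same check.)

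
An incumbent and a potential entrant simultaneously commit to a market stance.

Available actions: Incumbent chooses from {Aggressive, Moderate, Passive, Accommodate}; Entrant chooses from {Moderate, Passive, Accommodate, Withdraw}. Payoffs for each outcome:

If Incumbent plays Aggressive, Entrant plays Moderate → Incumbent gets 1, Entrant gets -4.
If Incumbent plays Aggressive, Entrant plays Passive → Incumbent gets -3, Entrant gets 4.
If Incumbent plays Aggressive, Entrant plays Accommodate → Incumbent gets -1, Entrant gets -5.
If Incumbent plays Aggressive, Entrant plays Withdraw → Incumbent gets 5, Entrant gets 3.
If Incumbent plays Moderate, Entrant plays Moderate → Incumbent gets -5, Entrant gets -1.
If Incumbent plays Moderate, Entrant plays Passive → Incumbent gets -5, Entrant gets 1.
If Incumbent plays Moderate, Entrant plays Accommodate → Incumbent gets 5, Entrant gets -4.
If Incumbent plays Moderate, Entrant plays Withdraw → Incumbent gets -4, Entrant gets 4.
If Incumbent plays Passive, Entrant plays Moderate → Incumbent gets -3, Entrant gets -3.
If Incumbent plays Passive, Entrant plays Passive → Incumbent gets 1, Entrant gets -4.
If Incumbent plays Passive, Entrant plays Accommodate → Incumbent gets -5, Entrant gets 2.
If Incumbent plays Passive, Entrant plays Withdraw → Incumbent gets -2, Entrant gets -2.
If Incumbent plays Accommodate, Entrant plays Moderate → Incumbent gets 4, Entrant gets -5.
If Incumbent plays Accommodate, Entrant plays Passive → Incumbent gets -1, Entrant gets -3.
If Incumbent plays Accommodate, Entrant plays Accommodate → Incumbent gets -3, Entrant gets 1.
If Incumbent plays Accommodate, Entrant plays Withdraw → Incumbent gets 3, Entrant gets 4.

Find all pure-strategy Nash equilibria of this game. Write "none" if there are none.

(Aggressive, Moderate): Incumbent can switch to Accommodate (1 → 4). Not NE.
(Aggressive, Passive): Incumbent can switch to Passive (-3 → 1). Not NE.
(Aggressive, Accommodate): Incumbent can switch to Moderate (-1 → 5). Not NE.
(Aggressive, Withdraw): Entrant can switch to Passive (3 → 4). Not NE.
(Moderate, Moderate): Incumbent can switch to Aggressive (-5 → 1). Not NE.
(Moderate, Passive): Incumbent can switch to Aggressive (-5 → -3). Not NE.
(Moderate, Accommodate): Entrant can switch to Moderate (-4 → -1). Not NE.
(Moderate, Withdraw): Incumbent can switch to Aggressive (-4 → 5). Not NE.
(Passive, Moderate): Incumbent can switch to Aggressive (-3 → 1). Not NE.
(Passive, Passive): Entrant can switch to Moderate (-4 → -3). Not NE.
(The remaining 6 profiles each have a profitable deviation by the same check.)

There is no pure-strategy Nash equilibrium.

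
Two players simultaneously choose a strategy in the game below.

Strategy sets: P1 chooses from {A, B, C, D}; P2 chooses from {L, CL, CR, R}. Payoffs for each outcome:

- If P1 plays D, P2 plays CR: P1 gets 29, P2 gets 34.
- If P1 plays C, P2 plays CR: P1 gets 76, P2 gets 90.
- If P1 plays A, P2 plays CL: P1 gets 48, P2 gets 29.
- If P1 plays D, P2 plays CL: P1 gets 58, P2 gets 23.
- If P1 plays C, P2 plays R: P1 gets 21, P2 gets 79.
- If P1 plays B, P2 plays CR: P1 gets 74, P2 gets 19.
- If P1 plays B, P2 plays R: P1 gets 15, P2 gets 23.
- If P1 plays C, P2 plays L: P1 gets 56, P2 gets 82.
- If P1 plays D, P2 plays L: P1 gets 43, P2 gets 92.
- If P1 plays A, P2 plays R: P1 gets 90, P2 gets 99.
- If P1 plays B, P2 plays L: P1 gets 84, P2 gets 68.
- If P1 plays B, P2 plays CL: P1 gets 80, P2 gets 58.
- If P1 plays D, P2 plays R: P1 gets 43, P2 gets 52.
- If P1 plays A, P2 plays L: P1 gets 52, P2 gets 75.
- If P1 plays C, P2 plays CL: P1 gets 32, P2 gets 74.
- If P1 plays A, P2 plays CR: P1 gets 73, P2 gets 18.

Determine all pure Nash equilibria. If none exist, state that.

For each strategy profile, look for a profitable unilateral deviation.
(A, L): P1 can switch to B (52 → 84). Not NE.
(A, CL): P1 can switch to B (48 → 80). Not NE.
(A, CR): P1 can switch to B (73 → 74). Not NE.
(A, R): P1 gets 90, best alternative 43; P2 gets 99, best alternative 75. No profitable deviation — NE.
(B, L): P1 gets 84, best alternative 56; P2 gets 68, best alternative 58. No profitable deviation — NE.
(B, CL): P2 can switch to L (58 → 68). Not NE.
(B, CR): P1 can switch to C (74 → 76). Not NE.
(B, R): P1 can switch to A (15 → 90). Not NE.
(C, L): P1 can switch to B (56 → 84). Not NE.
(C, CL): P1 can switch to A (32 → 48). Not NE.
(C, CR): P1 gets 76, best alternative 74; P2 gets 90, best alternative 82. No profitable deviation — NE.
(C, R): P1 can switch to A (21 → 90). Not NE.
(D, L): P1 can switch to A (43 → 52). Not NE.
(D, CL): P1 can switch to B (58 → 80). Not NE.
(D, CR): P1 can switch to A (29 → 73). Not NE.
(The remaining 1 profile has a profitable deviation by the same check.)

(A, R) and (B, L) and (C, CR)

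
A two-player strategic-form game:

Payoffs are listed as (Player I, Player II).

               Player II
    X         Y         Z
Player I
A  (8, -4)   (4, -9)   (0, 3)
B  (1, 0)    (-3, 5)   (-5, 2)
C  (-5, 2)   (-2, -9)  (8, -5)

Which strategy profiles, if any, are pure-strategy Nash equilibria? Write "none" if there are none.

none

Player I against X: payoffs 8, 1, -5 → best response A.
Player I against Y: payoffs 4, -3, -2 → best response A.
Player I against Z: payoffs 0, -5, 8 → best response C.
Player II against A: payoffs -4, -9, 3 → best response Z.
Player II against B: payoffs 0, 5, 2 → best response Y.
Player II against C: payoffs 2, -9, -5 → best response X.
No profile is a mutual best response for all players.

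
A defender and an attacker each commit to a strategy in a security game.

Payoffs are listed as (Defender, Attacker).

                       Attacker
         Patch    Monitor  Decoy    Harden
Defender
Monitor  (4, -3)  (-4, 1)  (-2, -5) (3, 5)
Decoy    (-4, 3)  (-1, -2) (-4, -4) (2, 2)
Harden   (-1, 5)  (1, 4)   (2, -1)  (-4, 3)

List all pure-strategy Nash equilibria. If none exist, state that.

Defender against Patch: payoffs 4, -4, -1 → best response Monitor.
Defender against Monitor: payoffs -4, -1, 1 → best response Harden.
Defender against Decoy: payoffs -2, -4, 2 → best response Harden.
Defender against Harden: payoffs 3, 2, -4 → best response Monitor.
Attacker against Monitor: payoffs -3, 1, -5, 5 → best response Harden.
Attacker against Decoy: payoffs 3, -2, -4, 2 → best response Patch.
Attacker against Harden: payoffs 5, 4, -1, 3 → best response Patch.
Mutual best responses: (Monitor, Harden).

Pure NE: (Monitor, Harden)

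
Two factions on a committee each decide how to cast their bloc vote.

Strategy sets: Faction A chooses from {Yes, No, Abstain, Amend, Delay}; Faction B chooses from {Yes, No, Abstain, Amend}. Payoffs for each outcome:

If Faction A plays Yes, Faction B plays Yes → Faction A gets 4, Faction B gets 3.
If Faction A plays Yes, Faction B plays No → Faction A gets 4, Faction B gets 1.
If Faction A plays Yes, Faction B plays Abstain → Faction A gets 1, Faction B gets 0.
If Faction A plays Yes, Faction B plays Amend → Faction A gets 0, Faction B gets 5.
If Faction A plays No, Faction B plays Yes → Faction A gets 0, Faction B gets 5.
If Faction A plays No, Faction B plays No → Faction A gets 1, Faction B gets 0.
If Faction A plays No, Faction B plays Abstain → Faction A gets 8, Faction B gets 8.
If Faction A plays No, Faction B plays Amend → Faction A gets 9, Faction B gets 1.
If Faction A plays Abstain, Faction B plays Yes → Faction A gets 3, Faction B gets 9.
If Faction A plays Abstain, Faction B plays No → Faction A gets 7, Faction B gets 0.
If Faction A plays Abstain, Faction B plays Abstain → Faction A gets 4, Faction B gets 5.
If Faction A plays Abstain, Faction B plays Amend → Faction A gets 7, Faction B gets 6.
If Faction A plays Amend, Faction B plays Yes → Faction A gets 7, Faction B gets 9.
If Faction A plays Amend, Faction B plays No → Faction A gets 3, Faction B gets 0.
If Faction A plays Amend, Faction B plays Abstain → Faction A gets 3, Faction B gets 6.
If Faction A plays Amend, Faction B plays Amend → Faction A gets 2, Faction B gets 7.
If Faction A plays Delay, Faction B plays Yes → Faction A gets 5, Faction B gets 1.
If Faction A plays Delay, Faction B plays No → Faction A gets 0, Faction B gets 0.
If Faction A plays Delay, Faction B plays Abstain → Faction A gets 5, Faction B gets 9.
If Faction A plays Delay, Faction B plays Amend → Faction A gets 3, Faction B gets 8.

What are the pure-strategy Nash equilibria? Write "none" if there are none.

(No, Abstain), (Amend, Yes)

(Yes, Yes): Faction A can switch to Amend (4 → 7). Not NE.
(Yes, No): Faction A can switch to Abstain (4 → 7). Not NE.
(Yes, Abstain): Faction A can switch to No (1 → 8). Not NE.
(Yes, Amend): Faction A can switch to No (0 → 9). Not NE.
(No, Yes): Faction A can switch to Yes (0 → 4). Not NE.
(No, No): Faction A can switch to Yes (1 → 4). Not NE.
(No, Abstain): Faction A gets 8, best alternative 5; Faction B gets 8, best alternative 5. No profitable deviation — NE.
(No, Amend): Faction B can switch to Yes (1 → 5). Not NE.
(Abstain, Yes): Faction A can switch to Yes (3 → 4). Not NE.
(Abstain, No): Faction B can switch to Yes (0 → 9). Not NE.
(Abstain, Abstain): Faction A can switch to No (4 → 8). Not NE.
(Abstain, Amend): Faction A can switch to No (7 → 9). Not NE.
(Amend, Yes): Faction A gets 7, best alternative 5; Faction B gets 9, best alternative 7. No profitable deviation — NE.
(Amend, No): Faction A can switch to Yes (3 → 4). Not NE.
(The remaining 6 profiles each have a profitable deviation by the same check.)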